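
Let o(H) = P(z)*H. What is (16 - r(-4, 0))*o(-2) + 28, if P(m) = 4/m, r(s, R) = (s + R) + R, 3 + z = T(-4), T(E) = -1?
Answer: 68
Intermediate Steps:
z = -4 (z = -3 - 1 = -4)
r(s, R) = s + 2*R (r(s, R) = (R + s) + R = s + 2*R)
o(H) = -H (o(H) = (4/(-4))*H = (4*(-¼))*H = -H)
(16 - r(-4, 0))*o(-2) + 28 = (16 - (-4 + 2*0))*(-1*(-2)) + 28 = (16 - (-4 + 0))*2 + 28 = (16 - 1*(-4))*2 + 28 = (16 + 4)*2 + 28 = 20*2 + 28 = 40 + 28 = 68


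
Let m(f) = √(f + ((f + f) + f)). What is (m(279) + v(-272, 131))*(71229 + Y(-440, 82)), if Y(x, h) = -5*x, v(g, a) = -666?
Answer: -48903714 + 440574*√31 ≈ -4.6451e+7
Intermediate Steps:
m(f) = 2*√f (m(f) = √(f + (2*f + f)) = √(f + 3*f) = √(4*f) = 2*√f)
(m(279) + v(-272, 131))*(71229 + Y(-440, 82)) = (2*√279 - 666)*(71229 - 5*(-440)) = (2*(3*√31) - 666)*(71229 + 2200) = (6*√31 - 666)*73429 = (-666 + 6*√31)*73429 = -48903714 + 440574*√31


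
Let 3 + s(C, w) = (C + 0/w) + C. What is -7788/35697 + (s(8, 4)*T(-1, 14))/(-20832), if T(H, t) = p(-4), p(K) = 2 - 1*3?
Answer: -53925185/247879968 ≈ -0.21755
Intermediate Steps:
p(K) = -1 (p(K) = 2 - 3 = -1)
T(H, t) = -1
s(C, w) = -3 + 2*C (s(C, w) = -3 + ((C + 0/w) + C) = -3 + ((C + 0) + C) = -3 + (C + C) = -3 + 2*C)
-7788/35697 + (s(8, 4)*T(-1, 14))/(-20832) = -7788/35697 + ((-3 + 2*8)*(-1))/(-20832) = -7788*1/35697 + ((-3 + 16)*(-1))*(-1/20832) = -2596/11899 + (13*(-1))*(-1/20832) = -2596/11899 - 13*(-1/20832) = -2596/11899 + 13/20832 = -53925185/247879968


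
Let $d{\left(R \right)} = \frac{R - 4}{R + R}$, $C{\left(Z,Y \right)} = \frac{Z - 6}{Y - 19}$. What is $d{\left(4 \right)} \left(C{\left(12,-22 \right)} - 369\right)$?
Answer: $0$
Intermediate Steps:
$C{\left(Z,Y \right)} = \frac{-6 + Z}{-19 + Y}$
$d{\left(R \right)} = \frac{-4 + R}{2 R}$
$d{\left(4 \right)} \left(C{\left(12,-22 \right)} - 369\right) = \frac{-4 + 4}{2 \cdot 4} \left(\frac{-6 + 12}{-19 - 22} - 369\right) = \frac{1}{2} \cdot \frac{1}{4} \cdot 0 \left(\frac{1}{-41} \cdot 6 - 369\right) = 0 \left(\left(- \frac{1}{41}\right) 6 - 369\right) = 0 \left(- \frac{6}{41} - 369\right) = 0 \left(- \frac{15135}{41}\right) = 0$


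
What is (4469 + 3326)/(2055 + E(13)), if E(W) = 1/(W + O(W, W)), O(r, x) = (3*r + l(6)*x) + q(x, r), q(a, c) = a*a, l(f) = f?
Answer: 2330705/614446 ≈ 3.7932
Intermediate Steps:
q(a, c) = a²
O(r, x) = x² + 3*r + 6*x (O(r, x) = (3*r + 6*x) + x² = x² + 3*r + 6*x)
E(W) = 1/(W² + 10*W) (E(W) = 1/(W + (W² + 3*W + 6*W)) = 1/(W + (W² + 9*W)) = 1/(W² + 10*W))
(4469 + 3326)/(2055 + E(13)) = (4469 + 3326)/(2055 + 1/(13*(10 + 13))) = 7795/(2055 + (1/13)/23) = 7795/(2055 + (1/13)*(1/23)) = 7795/(2055 + 1/299) = 7795/(614446/299) = 7795*(299/614446) = 2330705/614446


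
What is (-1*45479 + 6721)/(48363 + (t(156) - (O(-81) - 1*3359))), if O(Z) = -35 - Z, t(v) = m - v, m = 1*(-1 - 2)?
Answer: -38758/51517 ≈ -0.75233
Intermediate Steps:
m = -3 (m = 1*(-3) = -3)
t(v) = -3 - v
(-1*45479 + 6721)/(48363 + (t(156) - (O(-81) - 1*3359))) = (-1*45479 + 6721)/(48363 + ((-3 - 1*156) - ((-35 - 1*(-81)) - 1*3359))) = (-45479 + 6721)/(48363 + ((-3 - 156) - ((-35 + 81) - 3359))) = -38758/(48363 + (-159 - (46 - 3359))) = -38758/(48363 + (-159 - 1*(-3313))) = -38758/(48363 + (-159 + 3313)) = -38758/(48363 + 3154) = -38758/51517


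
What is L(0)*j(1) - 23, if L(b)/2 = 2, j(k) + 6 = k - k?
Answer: -47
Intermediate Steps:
j(k) = -6 (j(k) = -6 + (k - k) = -6 + 0 = -6)
L(b) = 4 (L(b) = 2*2 = 4)
L(0)*j(1) - 23 = 4*(-6) - 23 = -24 - 23 = -47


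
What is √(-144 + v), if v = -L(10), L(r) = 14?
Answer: I*√158 ≈ 12.57*I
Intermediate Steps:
v = -14 (v = -1*14 = -14)
√(-144 + v) = √(-144 - 14) = √(-158) = I*√158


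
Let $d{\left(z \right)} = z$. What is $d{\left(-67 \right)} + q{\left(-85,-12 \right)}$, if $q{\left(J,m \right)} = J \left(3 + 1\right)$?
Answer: $-407$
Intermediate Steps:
$q{\left(J,m \right)} = 4 J$ ($q{\left(J,m \right)} = J 4 = 4 J$)
$d{\left(-67 \right)} + q{\left(-85,-12 \right)} = -67 + 4 \left(-85\right) = -67 - 340 = -407$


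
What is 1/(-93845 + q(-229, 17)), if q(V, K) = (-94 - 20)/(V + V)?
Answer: -229/21490448 ≈ -1.0656e-5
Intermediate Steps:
q(V, K) = -57/V (q(V, K) = -114*1/(2*V) = -57/V)
1/(-93845 + q(-229, 17)) = 1/(-93845 - 57/(-229)) = 1/(-93845 - 57*(-1/229)) = 1/(-93845 + 57/229) = 1/(-21490448/229) = -229/21490448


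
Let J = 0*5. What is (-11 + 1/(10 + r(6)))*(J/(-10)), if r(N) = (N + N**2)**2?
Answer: 0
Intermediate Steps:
J = 0
(-11 + 1/(10 + r(6)))*(J/(-10)) = (-11 + 1/(10 + 6**2*(1 + 6)**2))*(0/(-10)) = (-11 + 1/(10 + 36*7**2))*(0*(-1/10)) = (-11 + 1/(10 + 36*49))*0 = (-11 + 1/(10 + 1764))*0 = (-11 + 1/1774)*0 = -19513/1774*0 = 0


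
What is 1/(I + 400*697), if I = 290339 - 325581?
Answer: 1/243558 ≈ 4.1058e-6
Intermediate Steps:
I = -35242
1/(I + 400*697) = 1/(-35242 + 400*697) = 1/(-35242 + 278800) = 1/243558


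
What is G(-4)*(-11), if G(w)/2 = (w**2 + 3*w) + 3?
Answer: -154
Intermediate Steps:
G(w) = 6 + 2*w**2 + 6*w (G(w) = 2*((w**2 + 3*w) + 3) = 2*(3 + w**2 + 3*w) = 6 + 2*w**2 + 6*w)
G(-4)*(-11) = (6 + 2*(-4)**2 + 6*(-4))*(-11) = (6 + 2*16 - 24)*(-11) = (6 + 32 - 24)*(-11) = 14*(-11) = -154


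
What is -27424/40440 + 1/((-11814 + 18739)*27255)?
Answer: -14377860321/21201891625 ≈ -0.67814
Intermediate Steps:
-27424/40440 + 1/((-11814 + 18739)*27255) = -27424*1/40440 + (1/27255)/6925 = -3428/5055 + (1/6925)*(1/27255) = -3428/5055 + 1/188740875 = -14377860321/21201891625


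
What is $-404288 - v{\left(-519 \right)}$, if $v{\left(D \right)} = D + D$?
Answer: $-403250$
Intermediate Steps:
$v{\left(D \right)} = 2 D$
$-404288 - v{\left(-519 \right)} = -404288 - 2 \left(-519\right) = -404288 - -1038 = -404288 + 1038 = -403250$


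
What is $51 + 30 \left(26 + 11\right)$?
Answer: $1161$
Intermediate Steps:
$51 + 30 \left(26 + 11\right) = 51 + 30 \cdot 37 = 51 + 1110 = 1161$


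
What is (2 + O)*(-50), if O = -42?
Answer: 2000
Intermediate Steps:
(2 + O)*(-50) = (2 - 42)*(-50) = -40*(-50) = 2000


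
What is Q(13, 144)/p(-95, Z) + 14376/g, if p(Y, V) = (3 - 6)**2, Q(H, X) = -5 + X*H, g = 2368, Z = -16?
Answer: 568805/2664 ≈ 213.52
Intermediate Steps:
Q(H, X) = -5 + H*X
p(Y, V) = 9 (p(Y, V) = (-3)**2 = 9)
Q(13, 144)/p(-95, Z) + 14376/g = (-5 + 13*144)/9 + 14376/2368 = (-5 + 1872)*(1/9) + 14376*(1/2368) = 1867*(1/9) + 1797/296 = 1867/9 + 1797/296 = 568805/2664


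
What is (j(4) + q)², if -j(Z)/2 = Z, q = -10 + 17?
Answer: 1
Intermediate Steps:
q = 7
j(Z) = -2*Z
(j(4) + q)² = (-2*4 + 7)² = (-8 + 7)² = (-1)² = 1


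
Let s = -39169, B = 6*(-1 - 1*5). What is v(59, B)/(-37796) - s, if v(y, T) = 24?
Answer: 370107875/9449 ≈ 39169.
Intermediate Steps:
B = -36 (B = 6*(-1 - 5) = 6*(-6) = -36)
v(59, B)/(-37796) - s = 24/(-37796) - 1*(-39169) = 24*(-1/37796) + 39169 = -6/9449 + 39169 = 370107875/9449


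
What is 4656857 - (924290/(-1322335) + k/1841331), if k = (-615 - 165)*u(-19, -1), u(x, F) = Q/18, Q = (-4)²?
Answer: 6803267941819143821/1460913856731 ≈ 4.6569e+6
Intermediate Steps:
Q = 16
u(x, F) = 8/9 (u(x, F) = 16/18 = 16*(1/18) = 8/9)
k = -2080/3 (k = (-615 - 165)*(8/9) = -780*8/9 = -2080/3 ≈ -693.33)
4656857 - (924290/(-1322335) + k/1841331) = 4656857 - (924290/(-1322335) - 2080/3/1841331) = 4656857 - (924290*(-1/1322335) - 2080/3*1/1841331) = 4656857 - (-184858/264467 - 2080/5523993) = 4656857 - 1*(-1021704389354/1460913856731) = 4656857 + 1021704389354/1460913856731 = 6803267941819143821/1460913856731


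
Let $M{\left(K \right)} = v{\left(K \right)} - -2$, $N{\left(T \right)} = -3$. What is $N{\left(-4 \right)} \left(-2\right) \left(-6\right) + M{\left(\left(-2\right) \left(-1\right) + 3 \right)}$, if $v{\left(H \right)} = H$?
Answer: $-29$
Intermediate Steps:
$M{\left(K \right)} = 2 + K$ ($M{\left(K \right)} = K - -2 = K + 2 = 2 + K$)
$N{\left(-4 \right)} \left(-2\right) \left(-6\right) + M{\left(\left(-2\right) \left(-1\right) + 3 \right)} = \left(-3\right) \left(-2\right) \left(-6\right) + \left(2 + \left(\left(-2\right) \left(-1\right) + 3\right)\right) = 6 \left(-6\right) + \left(2 + \left(2 + 3\right)\right) = -36 + \left(2 + 5\right) = -36 + 7 = -29$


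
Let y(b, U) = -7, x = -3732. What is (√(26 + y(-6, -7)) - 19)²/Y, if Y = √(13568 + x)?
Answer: √2459*(19 - √19)²/4918 ≈ 2.1614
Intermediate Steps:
Y = 2*√2459 (Y = √(13568 - 3732) = √9836 = 2*√2459 ≈ 99.177)
(√(26 + y(-6, -7)) - 19)²/Y = (√(26 - 7) - 19)²/((2*√2459)) = (√19 - 19)²*(√2459/4918) = (-19 + √19)²*(√2459/4918) = √2459*(-19 + √19)²/4918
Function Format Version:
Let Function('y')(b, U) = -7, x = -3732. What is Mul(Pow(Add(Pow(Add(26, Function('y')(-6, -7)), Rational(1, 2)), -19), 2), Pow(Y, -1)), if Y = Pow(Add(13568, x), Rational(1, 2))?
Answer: Mul(Rational(1, 4918), Pow(2459, Rational(1, 2)), Pow(Add(19, Mul(-1, Pow(19, Rational(1, 2)))), 2)) ≈ 2.1614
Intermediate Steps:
Y = Mul(2, Pow(2459, Rational(1, 2))) (Y = Pow(Add(13568, -3732), Rational(1, 2)) = Pow(9836, Rational(1, 2)) = Mul(2, Pow(2459, Rational(1, 2))) ≈ 99.177)
Mul(Pow(Add(Pow(Add(26, Function('y')(-6, -7)), Rational(1, 2)), -19), 2), Pow(Y, -1)) = Mul(Pow(Add(Pow(Add(26, -7), Rational(1, 2)), -19), 2), Pow(Mul(2, Pow(2459, Rational(1, 2))), -1)) = Mul(Pow(Add(Pow(19, Rational(1, 2)), -19), 2), Mul(Rational(1, 4918), Pow(2459, Rational(1, 2)))) = Mul(Pow(Add(-19, Pow(19, Rational(1, 2))), 2), Mul(Rational(1, 4918), Pow(2459, Rational(1, 2)))) = Mul(Rational(1, 4918), Pow(2459, Rational(1, 2)), Pow(Add(-19, Pow(19, Rational(1, 2))), 2))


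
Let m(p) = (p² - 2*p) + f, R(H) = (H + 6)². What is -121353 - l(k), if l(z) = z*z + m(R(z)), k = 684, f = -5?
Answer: -226670847004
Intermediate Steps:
R(H) = (6 + H)²
m(p) = -5 + p² - 2*p (m(p) = (p² - 2*p) - 5 = -5 + p² - 2*p)
l(z) = -5 + z² + (6 + z)⁴ - 2*(6 + z)² (l(z) = z*z + (-5 + ((6 + z)²)² - 2*(6 + z)²) = z² + (-5 + (6 + z)⁴ - 2*(6 + z)²) = -5 + z² + (6 + z)⁴ - 2*(6 + z)²)
-121353 - l(k) = -121353 - (-5 + 684² + (6 + 684)⁴ - 2*(6 + 684)²) = -121353 - (-5 + 467856 + 690⁴ - 2*690²) = -121353 - (-5 + 467856 + 226671210000 - 2*476100) = -121353 - (-5 + 467856 + 226671210000 - 952200) = -121353 - 1*226670725651 = -121353 - 226670725651 = -226670847004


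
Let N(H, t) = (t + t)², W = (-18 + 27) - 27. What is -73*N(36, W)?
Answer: -94608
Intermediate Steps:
W = -18 (W = 9 - 27 = -18)
N(H, t) = 4*t² (N(H, t) = (2*t)² = 4*t²)
-73*N(36, W) = -292*(-18)² = -292*324 = -73*1296 = -94608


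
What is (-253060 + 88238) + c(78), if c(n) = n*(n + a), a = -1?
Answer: -158816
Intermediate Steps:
c(n) = n*(-1 + n) (c(n) = n*(n - 1) = n*(-1 + n))
(-253060 + 88238) + c(78) = (-253060 + 88238) + 78*(-1 + 78) = -164822 + 78*77 = -164822 + 6006 = -158816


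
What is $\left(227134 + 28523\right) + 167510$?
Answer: $423167$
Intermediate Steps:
$\left(227134 + 28523\right) + 167510 = 255657 + 167510 = 423167$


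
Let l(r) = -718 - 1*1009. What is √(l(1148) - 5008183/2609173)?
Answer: I*√11770109741628042/2609173 ≈ 41.58*I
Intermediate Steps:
l(r) = -1727 (l(r) = -718 - 1009 = -1727)
√(l(1148) - 5008183/2609173) = √(-1727 - 5008183/2609173) = √(-4511049954/2609173) = I*√11770109741628042/2609173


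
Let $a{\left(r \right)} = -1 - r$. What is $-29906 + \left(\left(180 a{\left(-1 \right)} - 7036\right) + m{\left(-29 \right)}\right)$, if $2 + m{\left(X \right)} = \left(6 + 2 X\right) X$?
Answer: $-35436$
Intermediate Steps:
$m{\left(X \right)} = -2 + X \left(6 + 2 X\right)$ ($m{\left(X \right)} = -2 + \left(6 + 2 X\right) X = -2 + X \left(6 + 2 X\right)$)
$-29906 + \left(\left(180 a{\left(-1 \right)} - 7036\right) + m{\left(-29 \right)}\right) = -29906 + \left(\left(180 \left(-1 - -1\right) - 7036\right) + \left(-2 + 2 \left(-29\right)^{2} + 6 \left(-29\right)\right)\right) = -29906 - \left(5530 - 180 \left(-1 + 1\right)\right) = -29906 + \left(\left(180 \cdot 0 - 7036\right) - -1506\right) = -29906 + \left(\left(0 - 7036\right) + 1506\right) = -29906 + \left(-7036 + 1506\right) = -29906 - 5530 = -35436$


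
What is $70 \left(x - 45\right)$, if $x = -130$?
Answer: $-12250$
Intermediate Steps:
$70 \left(x - 45\right) = 70 \left(-130 - 45\right) = 70 \left(-175\right) = -12250$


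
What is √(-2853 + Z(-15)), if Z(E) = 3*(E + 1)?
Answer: I*√2895 ≈ 53.805*I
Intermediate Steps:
Z(E) = 3 + 3*E (Z(E) = 3*(1 + E) = 3 + 3*E)
√(-2853 + Z(-15)) = √(-2853 + (3 + 3*(-15))) = √(-2853 + (3 - 45)) = √(-2853 - 42) = √(-2895) = I*√2895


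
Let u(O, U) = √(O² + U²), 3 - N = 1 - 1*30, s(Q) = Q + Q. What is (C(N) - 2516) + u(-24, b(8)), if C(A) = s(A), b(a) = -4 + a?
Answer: -2452 + 4*√37 ≈ -2427.7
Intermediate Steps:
s(Q) = 2*Q
N = 32 (N = 3 - (1 - 1*30) = 3 - (1 - 30) = 3 - 1*(-29) = 3 + 29 = 32)
C(A) = 2*A
(C(N) - 2516) + u(-24, b(8)) = (2*32 - 2516) + √((-24)² + (-4 + 8)²) = (64 - 2516) + √(576 + 4²) = -2452 + √(576 + 16) = -2452 + √592 = -2452 + 4*√37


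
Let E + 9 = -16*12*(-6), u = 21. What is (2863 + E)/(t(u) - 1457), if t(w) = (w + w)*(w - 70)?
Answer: -4006/3515 ≈ -1.1397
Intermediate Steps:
E = 1143 (E = -9 - 16*12*(-6) = -9 - 192*(-6) = -9 + 1152 = 1143)
t(w) = 2*w*(-70 + w) (t(w) = (2*w)*(-70 + w) = 2*w*(-70 + w))
(2863 + E)/(t(u) - 1457) = (2863 + 1143)/(2*21*(-70 + 21) - 1457) = 4006/(2*21*(-49) - 1457) = 4006/(-2058 - 1457) = 4006/(-3515) = 4006*(-1/3515) = -4006/3515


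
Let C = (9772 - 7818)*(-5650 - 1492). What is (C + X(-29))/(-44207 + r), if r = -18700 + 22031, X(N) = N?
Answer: 13955497/40876 ≈ 341.41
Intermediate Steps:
r = 3331
C = -13955468 (C = 1954*(-7142) = -13955468)
(C + X(-29))/(-44207 + r) = (-13955468 - 29)/(-44207 + 3331) = -13955497/(-40876) = -13955497*(-1/40876) = 13955497/40876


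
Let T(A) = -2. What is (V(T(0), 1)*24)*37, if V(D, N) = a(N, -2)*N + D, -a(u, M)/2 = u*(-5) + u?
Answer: 5328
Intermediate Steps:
a(u, M) = 8*u (a(u, M) = -2*(u*(-5) + u) = -2*(-5*u + u) = -(-8)*u = 8*u)
V(D, N) = D + 8*N**2 (V(D, N) = (8*N)*N + D = 8*N**2 + D = D + 8*N**2)
(V(T(0), 1)*24)*37 = ((-2 + 8*1**2)*24)*37 = ((-2 + 8*1)*24)*37 = ((-2 + 8)*24)*37 = (6*24)*37 = 144*37 = 5328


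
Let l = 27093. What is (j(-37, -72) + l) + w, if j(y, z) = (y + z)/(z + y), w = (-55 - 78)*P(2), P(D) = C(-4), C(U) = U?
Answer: 27626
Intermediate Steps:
P(D) = -4
w = 532 (w = (-55 - 78)*(-4) = -133*(-4) = 532)
j(y, z) = 1 (j(y, z) = (y + z)/(y + z) = 1)
(j(-37, -72) + l) + w = (1 + 27093) + 532 = 27094 + 532 = 27626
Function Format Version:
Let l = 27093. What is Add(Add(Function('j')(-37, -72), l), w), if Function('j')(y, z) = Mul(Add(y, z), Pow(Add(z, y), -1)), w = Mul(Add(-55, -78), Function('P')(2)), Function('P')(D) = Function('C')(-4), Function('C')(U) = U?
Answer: 27626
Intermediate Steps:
Function('P')(D) = -4
w = 532 (w = Mul(Add(-55, -78), -4) = Mul(-133, -4) = 532)
Function('j')(y, z) = 1 (Function('j')(y, z) = Mul(Add(y, z), Pow(Add(y, z), -1)) = 1)
Add(Add(Function('j')(-37, -72), l), w) = Add(Add(1, 27093), 532) = Add(27094, 532) = 27626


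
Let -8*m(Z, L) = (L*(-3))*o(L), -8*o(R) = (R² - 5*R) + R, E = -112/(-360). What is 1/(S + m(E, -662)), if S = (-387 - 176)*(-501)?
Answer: 8/111707943 ≈ 7.1615e-8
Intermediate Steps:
E = 14/45 (E = -112*(-1/360) = 14/45 ≈ 0.31111)
o(R) = R/2 - R²/8 (o(R) = -((R² - 5*R) + R)/8 = -(R² - 4*R)/8 = R/2 - R²/8)
m(Z, L) = 3*L²*(4 - L)/64 (m(Z, L) = -L*(-3)*L*(4 - L)/8/8 = -(-3*L)*L*(4 - L)/8/8 = -(-3)*L²*(4 - L)/64 = 3*L²*(4 - L)/64)
S = 282063 (S = -563*(-501) = 282063)
1/(S + m(E, -662)) = 1/(282063 + (3/64)*(-662)²*(4 - 1*(-662))) = 1/(282063 + (3/64)*438244*(4 + 662)) = 1/(282063 + (3/64)*438244*666) = 1/(282063 + 109451439/8) = 1/(111707943/8) = 8/111707943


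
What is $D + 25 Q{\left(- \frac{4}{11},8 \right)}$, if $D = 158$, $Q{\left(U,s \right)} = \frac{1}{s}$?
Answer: $\frac{1289}{8} \approx 161.13$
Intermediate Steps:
$D + 25 Q{\left(- \frac{4}{11},8 \right)} = 158 + \frac{25}{8} = \frac{1289}{8}$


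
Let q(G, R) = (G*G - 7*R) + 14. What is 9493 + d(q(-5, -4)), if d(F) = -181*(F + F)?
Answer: -14761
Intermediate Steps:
q(G, R) = 14 + G² - 7*R (q(G, R) = (G² - 7*R) + 14 = 14 + G² - 7*R)
d(F) = -362*F
9493 + d(q(-5, -4)) = 9493 - 362*(14 + (-5)² - 7*(-4)) = 9493 - 362*(14 + 25 + 28) = 9493 - 362*67 = 9493 - 24254 = -14761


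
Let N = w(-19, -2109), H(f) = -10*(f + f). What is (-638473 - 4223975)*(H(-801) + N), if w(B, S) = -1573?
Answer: -70247786256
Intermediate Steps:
H(f) = -20*f
N = -1573
(-638473 - 4223975)*(H(-801) + N) = (-638473 - 4223975)*(-20*(-801) - 1573) = -4862448*(16020 - 1573) = -4862448*14447 = -70247786256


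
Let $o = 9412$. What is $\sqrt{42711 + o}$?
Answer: $\sqrt{52123} \approx 228.3$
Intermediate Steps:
$\sqrt{42711 + o} = \sqrt{42711 + 9412} = \sqrt{52123}$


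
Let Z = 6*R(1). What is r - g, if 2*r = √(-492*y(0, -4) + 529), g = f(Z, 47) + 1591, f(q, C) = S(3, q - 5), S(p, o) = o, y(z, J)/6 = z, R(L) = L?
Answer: -3161/2 ≈ -1580.5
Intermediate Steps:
y(z, J) = 6*z
Z = 6 (Z = 6*1 = 6)
f(q, C) = -5 + q (f(q, C) = q - 5 = -5 + q)
g = 1592 (g = (-5 + 6) + 1591 = 1 + 1591 = 1592)
r = 23/2 (r = √(-2952*0 + 529)/2 = √(-492*0 + 529)/2 = √(0 + 529)/2 = √529/2 = (½)*23 = 23/2 ≈ 11.500)
r - g = 23/2 - 1*1592 = 23/2 - 1592 = -3161/2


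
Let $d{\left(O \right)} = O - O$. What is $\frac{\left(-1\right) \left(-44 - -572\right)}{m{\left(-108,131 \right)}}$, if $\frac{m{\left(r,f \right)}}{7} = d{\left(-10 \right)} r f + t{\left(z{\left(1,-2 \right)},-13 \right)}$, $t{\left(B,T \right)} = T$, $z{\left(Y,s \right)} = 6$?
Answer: $\frac{528}{91} \approx 5.8022$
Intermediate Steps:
$d{\left(O \right)} = 0$
$m{\left(r,f \right)} = -91$ ($m{\left(r,f \right)} = 7 \left(0 r f - 13\right) = 7 \left(0 f - 13\right) = 7 \left(0 - 13\right) = 7 \left(-13\right) = -91$)
$\frac{\left(-1\right) \left(-44 - -572\right)}{m{\left(-108,131 \right)}} = \frac{\left(-1\right) \left(-44 - -572\right)}{-91} = - (-44 + 572) \left(- \frac{1}{91}\right) = \left(-1\right) 528 \left(- \frac{1}{91}\right) = \left(-528\right) \left(- \frac{1}{91}\right) = \frac{528}{91}$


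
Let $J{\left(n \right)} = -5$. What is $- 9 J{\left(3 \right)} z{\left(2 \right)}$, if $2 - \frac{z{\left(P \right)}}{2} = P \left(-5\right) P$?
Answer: $1980$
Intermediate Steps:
$z{\left(P \right)} = 4 + 10 P^{2}$ ($z{\left(P \right)} = 4 - 2 P \left(-5\right) P = 4 - 2 - 5 P P = 4 - 2 \left(- 5 P^{2}\right) = 4 + 10 P^{2}$)
$- 9 J{\left(3 \right)} z{\left(2 \right)} = \left(-9\right) \left(-5\right) \left(4 + 10 \cdot 2^{2}\right) = 45 \left(4 + 10 \cdot 4\right) = 45 \left(4 + 40\right) = 45 \cdot 44 = 1980$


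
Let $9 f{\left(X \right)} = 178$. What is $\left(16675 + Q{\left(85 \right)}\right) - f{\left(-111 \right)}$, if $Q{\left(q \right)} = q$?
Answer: $\frac{150662}{9} \approx 16740.0$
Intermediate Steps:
$f{\left(X \right)} = \frac{178}{9}$ ($f{\left(X \right)} = \frac{1}{9} \cdot 178 = \frac{178}{9}$)
$\left(16675 + Q{\left(85 \right)}\right) - f{\left(-111 \right)} = \left(16675 + 85\right) - \frac{178}{9} = 16760 - \frac{178}{9} = \frac{150662}{9}$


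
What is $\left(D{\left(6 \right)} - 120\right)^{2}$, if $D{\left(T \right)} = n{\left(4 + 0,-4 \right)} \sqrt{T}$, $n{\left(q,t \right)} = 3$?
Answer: $14454 - 720 \sqrt{6} \approx 12690.0$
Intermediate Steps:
$D{\left(T \right)} = 3 \sqrt{T}$
$\left(D{\left(6 \right)} - 120\right)^{2} = \left(3 \sqrt{6} - 120\right)^{2} = \left(-120 + 3 \sqrt{6}\right)^{2}$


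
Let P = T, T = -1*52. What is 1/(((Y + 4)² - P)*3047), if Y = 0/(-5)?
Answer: 1/207196 ≈ 4.8263e-6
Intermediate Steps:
T = -52
Y = 0 (Y = 0*(-⅕) = 0)
P = -52
1/(((Y + 4)² - P)*3047) = 1/(((0 + 4)² - 1*(-52))*3047) = 1/((4² + 52)*3047) = 1/((16 + 52)*3047) = 1/(68*3047) = 1/207196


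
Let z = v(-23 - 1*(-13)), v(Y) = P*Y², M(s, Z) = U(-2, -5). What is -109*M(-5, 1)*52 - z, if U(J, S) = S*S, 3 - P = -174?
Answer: -159400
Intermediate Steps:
P = 177 (P = 3 - 1*(-174) = 3 + 174 = 177)
U(J, S) = S²
M(s, Z) = 25 (M(s, Z) = (-5)² = 25)
v(Y) = 177*Y²
z = 17700 (z = 177*(-23 - 1*(-13))² = 177*(-23 + 13)² = 177*(-10)² = 177*100 = 17700)
-109*M(-5, 1)*52 - z = -2725*52 - 1*17700 = -109*1300 - 17700 = -141700 - 17700 = -159400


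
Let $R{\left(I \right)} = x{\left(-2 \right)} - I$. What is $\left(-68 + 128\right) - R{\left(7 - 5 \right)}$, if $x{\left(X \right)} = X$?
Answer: $64$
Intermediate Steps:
$R{\left(I \right)} = -2 - I$
$\left(-68 + 128\right) - R{\left(7 - 5 \right)} = \left(-68 + 128\right) - \left(-2 - \left(7 - 5\right)\right) = 60 - \left(-2 - \left(7 - 5\right)\right) = 60 - \left(-2 - 2\right) = 60 - -4 = 60 + 4 = 64$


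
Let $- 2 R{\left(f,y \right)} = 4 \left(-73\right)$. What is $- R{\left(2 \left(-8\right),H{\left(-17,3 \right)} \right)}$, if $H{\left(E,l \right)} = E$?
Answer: $-146$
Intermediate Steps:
$R{\left(f,y \right)} = 146$ ($R{\left(f,y \right)} = - \frac{4 \left(-73\right)}{2} = \left(- \frac{1}{2}\right) \left(-292\right) = 146$)
$- R{\left(2 \left(-8\right),H{\left(-17,3 \right)} \right)} = \left(-1\right) 146 = -146$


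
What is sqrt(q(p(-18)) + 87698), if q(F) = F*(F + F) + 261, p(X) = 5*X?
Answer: sqrt(104159) ≈ 322.74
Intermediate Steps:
q(F) = 261 + 2*F**2 (q(F) = F*(2*F) + 261 = 2*F**2 + 261 = 261 + 2*F**2)
sqrt(q(p(-18)) + 87698) = sqrt((261 + 2*(5*(-18))**2) + 87698) = sqrt((261 + 2*(-90)**2) + 87698) = sqrt((261 + 2*8100) + 87698) = sqrt((261 + 16200) + 87698) = sqrt(16461 + 87698) = sqrt(104159)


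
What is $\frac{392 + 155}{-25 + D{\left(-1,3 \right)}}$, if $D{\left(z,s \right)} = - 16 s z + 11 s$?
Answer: $\frac{547}{56} \approx 9.7679$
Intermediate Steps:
$D{\left(z,s \right)} = 11 s - 16 s z$ ($D{\left(z,s \right)} = - 16 s z + 11 s = 11 s - 16 s z$)
$\frac{392 + 155}{-25 + D{\left(-1,3 \right)}} = \frac{392 + 155}{-25 + 3 \left(11 - -16\right)} = \frac{547}{-25 + 3 \left(11 + 16\right)} = \frac{547}{-25 + 3 \cdot 27} = \frac{547}{-25 + 81} = \frac{547}{56}$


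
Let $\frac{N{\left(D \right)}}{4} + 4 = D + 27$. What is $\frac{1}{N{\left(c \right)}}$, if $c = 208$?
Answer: $\frac{1}{924} \approx 0.0010823$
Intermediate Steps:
$N{\left(D \right)} = 92 + 4 D$ ($N{\left(D \right)} = -16 + 4 \left(D + 27\right) = -16 + 4 \left(27 + D\right) = -16 + \left(108 + 4 D\right) = 92 + 4 D$)
$\frac{1}{N{\left(c \right)}} = \frac{1}{92 + 4 \cdot 208} = \frac{1}{92 + 832} = \frac{1}{924}$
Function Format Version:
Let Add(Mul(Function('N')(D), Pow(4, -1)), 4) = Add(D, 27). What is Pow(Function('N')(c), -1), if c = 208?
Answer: Rational(1, 924) ≈ 0.0010823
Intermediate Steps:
Function('N')(D) = Add(92, Mul(4, D)) (Function('N')(D) = Add(-16, Mul(4, Add(D, 27))) = Add(-16, Mul(4, Add(27, D))) = Add(-16, Add(108, Mul(4, D))) = Add(92, Mul(4, D)))
Pow(Function('N')(c), -1) = Pow(Add(92, Mul(4, 208)), -1) = Pow(Add(92, 832), -1) = Pow(924, -1) = Rational(1, 924)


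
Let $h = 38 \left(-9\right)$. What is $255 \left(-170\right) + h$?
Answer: $-43692$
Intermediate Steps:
$h = -342$
$255 \left(-170\right) + h = 255 \left(-170\right) - 342 = -43350 - 342 = -43692$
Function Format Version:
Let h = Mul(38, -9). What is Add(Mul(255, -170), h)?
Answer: -43692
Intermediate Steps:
h = -342
Add(Mul(255, -170), h) = Add(Mul(255, -170), -342) = Add(-43350, -342) = -43692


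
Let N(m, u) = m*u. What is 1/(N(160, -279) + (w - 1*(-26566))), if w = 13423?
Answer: -1/4651 ≈ -0.00021501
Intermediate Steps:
1/(N(160, -279) + (w - 1*(-26566))) = 1/(160*(-279) + (13423 - 1*(-26566))) = 1/(-44640 + (13423 + 26566)) = 1/(-44640 + 39989) = 1/(-4651) = -1/4651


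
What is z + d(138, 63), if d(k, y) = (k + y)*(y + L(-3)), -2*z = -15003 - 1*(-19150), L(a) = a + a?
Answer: 18767/2 ≈ 9383.5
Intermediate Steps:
L(a) = 2*a
z = -4147/2 (z = -(-15003 - 1*(-19150))/2 = -(-15003 + 19150)/2 = -½*4147 = -4147/2 ≈ -2073.5)
d(k, y) = (-6 + y)*(k + y) (d(k, y) = (k + y)*(y + 2*(-3)) = (k + y)*(y - 6) = (k + y)*(-6 + y) = (-6 + y)*(k + y))
z + d(138, 63) = -4147/2 + (63² - 6*138 - 6*63 + 138*63) = -4147/2 + (3969 - 828 - 378 + 8694) = -4147/2 + 11457 = 18767/2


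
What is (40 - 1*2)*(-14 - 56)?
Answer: -2660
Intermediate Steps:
(40 - 1*2)*(-14 - 56) = (40 - 2)*(-70) = 38*(-70) = -2660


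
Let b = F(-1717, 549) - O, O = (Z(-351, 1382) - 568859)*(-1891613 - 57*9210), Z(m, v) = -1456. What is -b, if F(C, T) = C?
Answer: 1378213535362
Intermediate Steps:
O = 1378213533645 (O = (-1456 - 568859)*(-1891613 - 57*9210) = -570315*(-1891613 - 524970) = -570315*(-2416583) = 1378213533645)
b = -1378213535362 (b = -1717 - 1*1378213533645 = -1717 - 1378213533645 = -1378213535362)
-b = -1*(-1378213535362) = 1378213535362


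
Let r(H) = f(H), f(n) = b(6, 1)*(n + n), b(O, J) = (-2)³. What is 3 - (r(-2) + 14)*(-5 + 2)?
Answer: 141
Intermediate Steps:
b(O, J) = -8
f(n) = -16*n (f(n) = -8*(n + n) = -16*n)
r(H) = -16*H
3 - (r(-2) + 14)*(-5 + 2) = 3 - (-16*(-2) + 14)*(-5 + 2) = 3 - (32 + 14)*(-3) = 3 - 46*(-3) = 3 - 1*(-138) = 3 + 138 = 141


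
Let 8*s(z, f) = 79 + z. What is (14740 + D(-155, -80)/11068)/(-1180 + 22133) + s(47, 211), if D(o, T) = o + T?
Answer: 1907844999/115953902 ≈ 16.453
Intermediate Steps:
s(z, f) = 79/8 + z/8 (s(z, f) = (79 + z)/8 = 79/8 + z/8)
D(o, T) = T + o
(14740 + D(-155, -80)/11068)/(-1180 + 22133) + s(47, 211) = (14740 + (-80 - 155)/11068)/(-1180 + 22133) + (79/8 + (1/8)*47) = (14740 - 235*1/11068)/20953 + (79/8 + 47/8) = (14740 - 235/11068)*(1/20953) + 63/4 = (163142085/11068)*(1/20953) + 63/4 = 163142085/231907804 + 63/4 = 1907844999/115953902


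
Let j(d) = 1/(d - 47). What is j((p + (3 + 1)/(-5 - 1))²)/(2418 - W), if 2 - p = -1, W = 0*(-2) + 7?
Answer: -9/901714 ≈ -9.9810e-6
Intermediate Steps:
W = 7 (W = 0 + 7 = 7)
p = 3 (p = 2 - 1*(-1) = 2 + 1 = 3)
j(d) = 1/(-47 + d)
j((p + (3 + 1)/(-5 - 1))²)/(2418 - W) = 1/((-47 + (3 + (3 + 1)/(-5 - 1))²)*(2418 - 1*7)) = 1/((-47 + (3 + 4/(-6))²)*(2418 - 7)) = 1/(-47 + (3 + 4*(-⅙))²*2411) = (1/2411)/(-47 + (3 - ⅔)²) = (1/2411)/(-47 + (7/3)²) = (1/2411)/(-47 + 49/9) = (1/2411)/(-374/9) = -9/374*1/2411 = -9/901714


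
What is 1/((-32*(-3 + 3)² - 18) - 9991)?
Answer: -1/10009 ≈ -9.9910e-5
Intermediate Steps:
1/((-32*(-3 + 3)² - 18) - 9991) = 1/((-32*0² - 18) - 9991) = 1/((-32*0 - 18) - 9991) = 1/((0 - 18) - 9991) = 1/(-18 - 9991) = 1/(-10009) = -1/10009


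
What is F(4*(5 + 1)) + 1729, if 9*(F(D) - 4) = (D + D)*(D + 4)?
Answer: 5647/3 ≈ 1882.3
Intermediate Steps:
F(D) = 4 + 2*D*(4 + D)/9 (F(D) = 4 + ((D + D)*(D + 4))/9 = 4 + ((2*D)*(4 + D))/9 = 4 + (2*D*(4 + D))/9 = 4 + 2*D*(4 + D)/9)
F(4*(5 + 1)) + 1729 = (4 + 2*(4*(5 + 1))²/9 + 8*(4*(5 + 1))/9) + 1729 = (4 + 2*(4*6)²/9 + 8*(4*6)/9) + 1729 = (4 + (2/9)*24² + (8/9)*24) + 1729 = (4 + (2/9)*576 + 64/3) + 1729 = (4 + 128 + 64/3) + 1729 = 460/3 + 1729 = 5647/3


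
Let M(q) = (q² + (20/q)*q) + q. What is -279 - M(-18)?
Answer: -605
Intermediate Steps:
M(q) = 20 + q + q² (M(q) = (q² + 20) + q = (20 + q²) + q = 20 + q + q²)
-279 - M(-18) = -279 - (20 - 18 + (-18)²) = -279 - (20 - 18 + 324) = -279 - 1*326 = -279 - 326 = -605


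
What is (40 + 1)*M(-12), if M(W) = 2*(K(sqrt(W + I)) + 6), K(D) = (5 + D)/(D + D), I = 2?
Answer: 533 - 41*I*sqrt(10)/2 ≈ 533.0 - 64.827*I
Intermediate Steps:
K(D) = (5 + D)/(2*D) (K(D) = (5 + D)/((2*D)) = (5 + D)*(1/(2*D)) = (5 + D)/(2*D))
M(W) = 12 + (5 + sqrt(2 + W))/sqrt(2 + W) (M(W) = 2*((5 + sqrt(W + 2))/(2*(sqrt(W + 2))) + 6) = 2*((5 + sqrt(2 + W))/(2*(sqrt(2 + W))) + 6) = 2*((5 + sqrt(2 + W))/(2*sqrt(2 + W)) + 6) = 2*(6 + (5 + sqrt(2 + W))/(2*sqrt(2 + W))) = 12 + (5 + sqrt(2 + W))/sqrt(2 + W))
(40 + 1)*M(-12) = (40 + 1)*(13 + 5/sqrt(2 - 12)) = 41*(13 + 5/sqrt(-10)) = 41*(13 + 5*(-I*sqrt(10)/10)) = 41*(13 - I*sqrt(10)/2) = 533 - 41*I*sqrt(10)/2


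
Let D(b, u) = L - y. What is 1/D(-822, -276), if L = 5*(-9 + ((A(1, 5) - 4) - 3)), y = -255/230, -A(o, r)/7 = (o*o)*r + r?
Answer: -46/19729 ≈ -0.0023316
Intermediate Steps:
A(o, r) = -7*r - 7*r*o**2 (A(o, r) = -7*((o*o)*r + r) = -7*(o**2*r + r) = -7*(r*o**2 + r) = -7*(r + r*o**2) = -7*r - 7*r*o**2)
y = -51/46 (y = -255*1/230 = -51/46 ≈ -1.1087)
L = -430 (L = 5*(-9 + ((-7*5*(1 + 1**2) - 4) - 3)) = 5*(-9 + ((-7*5*(1 + 1) - 4) - 3)) = 5*(-9 + ((-7*5*2 - 4) - 3)) = 5*(-9 + ((-70 - 4) - 3)) = 5*(-9 + (-74 - 3)) = 5*(-9 - 77) = 5*(-86) = -430)
D(b, u) = -19729/46 (D(b, u) = -430 - 1*(-51/46) = -430 + 51/46 = -19729/46)
1/D(-822, -276) = 1/(-19729/46) = -46/19729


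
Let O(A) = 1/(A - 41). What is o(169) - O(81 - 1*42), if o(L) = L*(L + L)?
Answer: 114245/2 ≈ 57123.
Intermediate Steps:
o(L) = 2*L² (o(L) = L*(2*L) = 2*L²)
O(A) = 1/(-41 + A)
o(169) - O(81 - 1*42) = 2*169² - 1/(-41 + (81 - 1*42)) = 2*28561 - 1/(-41 + (81 - 42)) = 57122 - 1/(-41 + 39) = 57122 - 1/(-2) = 57122 - 1*(-½) = 57122 + ½ = 114245/2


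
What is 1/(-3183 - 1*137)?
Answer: -1/3320 ≈ -0.00030120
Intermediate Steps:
1/(-3183 - 1*137) = 1/(-3183 - 137) = 1/(-3320) = -1/3320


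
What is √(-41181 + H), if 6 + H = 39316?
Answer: I*√1871 ≈ 43.255*I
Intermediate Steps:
H = 39310 (H = -6 + 39316 = 39310)
√(-41181 + H) = √(-41181 + 39310) = √(-1871) = I*√1871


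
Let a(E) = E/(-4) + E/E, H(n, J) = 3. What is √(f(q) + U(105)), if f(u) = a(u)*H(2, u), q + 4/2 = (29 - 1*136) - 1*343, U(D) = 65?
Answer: √407 ≈ 20.174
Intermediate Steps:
q = -452 (q = -2 + ((29 - 1*136) - 1*343) = -2 + ((29 - 136) - 343) = -2 + (-107 - 343) = -2 - 450 = -452)
a(E) = 1 - E/4 (a(E) = E*(-¼) + 1 = -E/4 + 1 = 1 - E/4)
f(u) = 3 - 3*u/4 (f(u) = (1 - u/4)*3 = 3 - 3*u/4)
√(f(q) + U(105)) = √((3 - ¾*(-452)) + 65) = √((3 + 339) + 65) = √(342 + 65) = √407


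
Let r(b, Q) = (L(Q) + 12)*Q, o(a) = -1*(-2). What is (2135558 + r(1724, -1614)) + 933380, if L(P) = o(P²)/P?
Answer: 3049572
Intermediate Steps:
o(a) = 2
L(P) = 2/P
r(b, Q) = Q*(12 + 2/Q) (r(b, Q) = (2/Q + 12)*Q = (12 + 2/Q)*Q = Q*(12 + 2/Q))
(2135558 + r(1724, -1614)) + 933380 = (2135558 + (2 + 12*(-1614))) + 933380 = (2135558 + (2 - 19368)) + 933380 = (2135558 - 19366) + 933380 = 2116192 + 933380 = 3049572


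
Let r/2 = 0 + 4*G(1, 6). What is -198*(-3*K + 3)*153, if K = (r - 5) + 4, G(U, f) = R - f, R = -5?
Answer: -8179380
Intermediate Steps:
G(U, f) = -5 - f
r = -88 (r = 2*(0 + 4*(-5 - 1*6)) = 2*(0 + 4*(-5 - 6)) = 2*(0 + 4*(-11)) = 2*(0 - 44) = 2*(-44) = -88)
K = -89 (K = (-88 - 5) + 4 = -93 + 4 = -89)
-198*(-3*K + 3)*153 = -198*(-3*(-89) + 3)*153 = -198*(267 + 3)*153 = -198*270*153 = -53460*153 = -8179380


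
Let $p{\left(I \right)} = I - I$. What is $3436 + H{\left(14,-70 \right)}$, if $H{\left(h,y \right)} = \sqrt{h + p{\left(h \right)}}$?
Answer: $3436 + \sqrt{14} \approx 3439.7$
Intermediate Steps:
$p{\left(I \right)} = 0$
$H{\left(h,y \right)} = \sqrt{h}$ ($H{\left(h,y \right)} = \sqrt{h + 0} = \sqrt{h}$)
$3436 + H{\left(14,-70 \right)} = 3436 + \sqrt{14}$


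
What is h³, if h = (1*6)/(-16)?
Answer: -27/512 ≈ -0.052734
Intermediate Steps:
h = -3/8 (h = 6*(-1/16) = -3/8 ≈ -0.37500)
h³ = (-3/8)³ = -27/512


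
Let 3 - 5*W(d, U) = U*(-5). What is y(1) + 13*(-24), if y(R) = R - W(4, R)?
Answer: -1563/5 ≈ -312.60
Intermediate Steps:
W(d, U) = ⅗ + U (W(d, U) = ⅗ - U*(-5)/5 = ⅗ - (-1)*U = ⅗ + U)
y(R) = -⅗ (y(R) = R - (⅗ + R) = R + (-⅗ - R) = -⅗)
y(1) + 13*(-24) = -⅗ + 13*(-24) = -⅗ - 312 = -1563/5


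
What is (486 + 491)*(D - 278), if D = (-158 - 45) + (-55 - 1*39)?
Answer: -561775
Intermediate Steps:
D = -297 (D = -203 + (-55 - 39) = -203 - 94 = -297)
(486 + 491)*(D - 278) = (486 + 491)*(-297 - 278) = 977*(-575) = -561775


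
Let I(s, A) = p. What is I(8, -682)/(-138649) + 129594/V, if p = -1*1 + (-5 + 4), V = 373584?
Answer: 2994804279/8632841336 ≈ 0.34691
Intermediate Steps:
p = -2 (p = -1 - 1 = -2)
I(s, A) = -2
I(8, -682)/(-138649) + 129594/V = -2/(-138649) + 129594/373584 = -2*(-1/138649) + 129594*(1/373584) = 2/138649 + 21599/62264 = 2994804279/8632841336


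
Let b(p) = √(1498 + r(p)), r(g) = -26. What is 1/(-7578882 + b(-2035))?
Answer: -3789441/28719726184226 - 2*√23/14359863092113 ≈ -1.3195e-7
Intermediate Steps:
b(p) = 8*√23 (b(p) = √(1498 - 26) = √1472 = 8*√23)
1/(-7578882 + b(-2035)) = 1/(-7578882 + 8*√23)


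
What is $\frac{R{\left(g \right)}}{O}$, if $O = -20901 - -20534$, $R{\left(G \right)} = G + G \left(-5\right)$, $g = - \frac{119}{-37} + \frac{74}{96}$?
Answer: $\frac{7081}{162948} \approx 0.043456$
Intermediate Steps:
$g = \frac{7081}{1776}$ ($g = \left(-119\right) \left(- \frac{1}{37}\right) + 74 \cdot \frac{1}{96} = \frac{119}{37} + \frac{37}{48} = \frac{7081}{1776} \approx 3.987$)
$R{\left(G \right)} = - 4 G$ ($R{\left(G \right)} = G - 5 G = - 4 G$)
$O = -367$ ($O = -20901 + 20534 = -367$)
$\frac{R{\left(g \right)}}{O} = \frac{\left(-4\right) \frac{7081}{1776}}{-367} = \left(- \frac{7081}{444}\right) \left(- \frac{1}{367}\right) = \frac{7081}{162948}$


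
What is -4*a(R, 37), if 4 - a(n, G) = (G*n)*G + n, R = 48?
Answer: 263024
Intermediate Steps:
a(n, G) = 4 - n - n*G² (a(n, G) = 4 - ((G*n)*G + n) = 4 - (n*G² + n) = 4 - (n + n*G²) = 4 + (-n - n*G²) = 4 - n - n*G²)
-4*a(R, 37) = -4*(4 - 1*48 - 1*48*37²) = -4*(4 - 48 - 1*48*1369) = -4*(4 - 48 - 65712) = -4*(-65756) = 263024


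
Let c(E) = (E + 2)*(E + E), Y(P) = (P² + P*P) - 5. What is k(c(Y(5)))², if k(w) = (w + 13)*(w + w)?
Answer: 1288507021808400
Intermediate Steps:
Y(P) = -5 + 2*P² (Y(P) = (P² + P²) - 5 = 2*P² - 5 = -5 + 2*P²)
c(E) = 2*E*(2 + E) (c(E) = (2 + E)*(2*E) = 2*E*(2 + E))
k(w) = 2*w*(13 + w) (k(w) = (13 + w)*(2*w) = 2*w*(13 + w))
k(c(Y(5)))² = (2*(2*(-5 + 2*5²)*(2 + (-5 + 2*5²)))*(13 + 2*(-5 + 2*5²)*(2 + (-5 + 2*5²))))² = (2*(2*(-5 + 2*25)*(2 + (-5 + 2*25)))*(13 + 2*(-5 + 2*25)*(2 + (-5 + 2*25))))² = (2*(2*(-5 + 50)*(2 + (-5 + 50)))*(13 + 2*(-5 + 50)*(2 + (-5 + 50))))² = (2*(2*45*(2 + 45))*(13 + 2*45*(2 + 45)))² = (2*(2*45*47)*(13 + 2*45*47))² = (2*4230*(13 + 4230))² = (2*4230*4243)² = 35895780² = 1288507021808400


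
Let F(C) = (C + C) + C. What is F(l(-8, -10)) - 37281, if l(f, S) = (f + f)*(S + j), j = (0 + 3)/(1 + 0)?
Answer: -36945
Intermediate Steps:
j = 3 (j = 3/1 = 3*1 = 3)
l(f, S) = 2*f*(3 + S) (l(f, S) = (f + f)*(S + 3) = (2*f)*(3 + S) = 2*f*(3 + S))
F(C) = 3*C (F(C) = 2*C + C = 3*C)
F(l(-8, -10)) - 37281 = 3*(2*(-8)*(3 - 10)) - 37281 = 3*(2*(-8)*(-7)) - 37281 = 3*112 - 37281 = 336 - 37281 = -36945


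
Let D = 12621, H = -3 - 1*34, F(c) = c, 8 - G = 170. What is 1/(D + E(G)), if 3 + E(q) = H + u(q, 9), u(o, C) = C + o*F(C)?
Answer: 1/11132 ≈ 8.9831e-5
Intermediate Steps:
G = -162 (G = 8 - 1*170 = 8 - 170 = -162)
H = -37 (H = -3 - 34 = -37)
u(o, C) = C + C*o (u(o, C) = C + o*C = C + C*o)
E(q) = -31 + 9*q (E(q) = -3 + (-37 + 9*(1 + q)) = -3 + (-37 + (9 + 9*q)) = -3 + (-28 + 9*q) = -31 + 9*q)
1/(D + E(G)) = 1/(12621 + (-31 + 9*(-162))) = 1/(12621 + (-31 - 1458)) = 1/(12621 - 1489) = 1/11132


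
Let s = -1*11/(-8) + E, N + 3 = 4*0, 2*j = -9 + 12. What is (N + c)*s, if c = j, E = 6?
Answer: -177/16 ≈ -11.063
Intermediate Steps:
j = 3/2 (j = (-9 + 12)/2 = (½)*3 = 3/2 ≈ 1.5000)
N = -3 (N = -3 + 4*0 = -3 + 0 = -3)
c = 3/2 ≈ 1.5000
s = 59/8 (s = -1*11/(-8) + 6 = -11*(-⅛) + 6 = 11/8 + 6 = 59/8 ≈ 7.3750)
(N + c)*s = (-3 + 3/2)*(59/8) = -3/2*59/8 = -177/16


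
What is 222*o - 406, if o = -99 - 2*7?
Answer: -25492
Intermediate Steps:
o = -113 (o = -99 - 1*14 = -99 - 14 = -113)
222*o - 406 = 222*(-113) - 406 = -25086 - 406 = -25492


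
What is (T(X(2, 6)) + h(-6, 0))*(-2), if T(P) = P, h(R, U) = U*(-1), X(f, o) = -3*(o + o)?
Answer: 72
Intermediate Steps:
X(f, o) = -6*o
h(R, U) = -U
(T(X(2, 6)) + h(-6, 0))*(-2) = (-6*6 - 1*0)*(-2) = (-36 + 0)*(-2) = -36*(-2) = 72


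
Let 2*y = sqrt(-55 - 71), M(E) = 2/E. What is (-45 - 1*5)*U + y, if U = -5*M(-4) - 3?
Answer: 25 + 3*I*sqrt(14)/2 ≈ 25.0 + 5.6125*I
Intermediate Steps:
y = 3*I*sqrt(14)/2 (y = sqrt(-55 - 71)/2 = sqrt(-126)/2 = (3*I*sqrt(14))/2 = 3*I*sqrt(14)/2 ≈ 5.6125*I)
U = -1/2 (U = -10/(-4) - 3 = -10*(-1)/4 - 3 = -5*(-1/2) - 3 = 5/2 - 3 = -1/2 ≈ -0.50000)
(-45 - 1*5)*U + y = (-45 - 1*5)*(-1/2) + 3*I*sqrt(14)/2 = (-45 - 5)*(-1/2) + 3*I*sqrt(14)/2 = -50*(-1/2) + 3*I*sqrt(14)/2 = 25 + 3*I*sqrt(14)/2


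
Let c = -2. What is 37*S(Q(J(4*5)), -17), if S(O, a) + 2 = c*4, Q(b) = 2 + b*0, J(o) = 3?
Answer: -370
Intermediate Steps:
Q(b) = 2 (Q(b) = 2 + 0 = 2)
S(O, a) = -10 (S(O, a) = -2 - 2*4 = -2 - 8 = -10)
37*S(Q(J(4*5)), -17) = 37*(-10) = -370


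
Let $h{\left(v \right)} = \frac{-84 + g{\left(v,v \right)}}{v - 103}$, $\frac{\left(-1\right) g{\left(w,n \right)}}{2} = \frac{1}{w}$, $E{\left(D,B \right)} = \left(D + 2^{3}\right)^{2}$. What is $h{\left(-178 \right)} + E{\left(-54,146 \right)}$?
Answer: $\frac{52926519}{25009} \approx 2116.3$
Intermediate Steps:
$E{\left(D,B \right)} = \left(8 + D\right)^{2}$ ($E{\left(D,B \right)} = \left(D + 8\right)^{2} = \left(8 + D\right)^{2}$)
$g{\left(w,n \right)} = - \frac{2}{w}$
$h{\left(v \right)} = \frac{-84 - \frac{2}{v}}{-103 + v}$ ($h{\left(v \right)} = \frac{-84 - \frac{2}{v}}{v - 103} = \frac{-84 - \frac{2}{v}}{-103 + v}$)
$h{\left(-178 \right)} + E{\left(-54,146 \right)} = \frac{2 \left(-1 - -7476\right)}{\left(-178\right) \left(-103 - 178\right)} + \left(8 - 54\right)^{2} = 2 \left(- \frac{1}{178}\right) \frac{1}{-281} \left(-1 + 7476\right) + \left(-46\right)^{2} = 2 \left(- \frac{1}{178}\right) \left(- \frac{1}{281}\right) 7475 + 2116 = \frac{7475}{25009} + 2116 = \frac{52926519}{25009}$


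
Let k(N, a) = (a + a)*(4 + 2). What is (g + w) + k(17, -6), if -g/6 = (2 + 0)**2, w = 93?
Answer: -3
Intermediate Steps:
k(N, a) = 12*a (k(N, a) = (2*a)*6 = 12*a)
g = -24 (g = -6*(2 + 0)**2 = -6*2**2 = -6*4 = -24)
(g + w) + k(17, -6) = (-24 + 93) + 12*(-6) = 69 - 72 = -3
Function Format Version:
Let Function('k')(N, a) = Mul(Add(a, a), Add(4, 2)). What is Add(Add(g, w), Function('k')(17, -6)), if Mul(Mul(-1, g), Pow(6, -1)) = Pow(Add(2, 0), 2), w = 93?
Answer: -3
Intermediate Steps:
Function('k')(N, a) = Mul(12, a) (Function('k')(N, a) = Mul(Mul(2, a), 6) = Mul(12, a))
g = -24 (g = Mul(-6, Pow(Add(2, 0), 2)) = Mul(-6, Pow(2, 2)) = Mul(-6, 4) = -24)
Add(Add(g, w), Function('k')(17, -6)) = Add(Add(-24, 93), Mul(12, -6)) = Add(69, -72) = -3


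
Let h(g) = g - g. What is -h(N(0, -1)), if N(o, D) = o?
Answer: 0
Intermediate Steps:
h(g) = 0
-h(N(0, -1)) = -1*0 = 0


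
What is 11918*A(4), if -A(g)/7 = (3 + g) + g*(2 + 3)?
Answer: -2252502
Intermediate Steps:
A(g) = -21 - 42*g (A(g) = -7*((3 + g) + g*(2 + 3)) = -7*((3 + g) + g*5) = -7*((3 + g) + 5*g) = -7*(3 + 6*g) = -21 - 42*g)
11918*A(4) = 11918*(-21 - 42*4) = 11918*(-21 - 168) = 11918*(-189) = -2252502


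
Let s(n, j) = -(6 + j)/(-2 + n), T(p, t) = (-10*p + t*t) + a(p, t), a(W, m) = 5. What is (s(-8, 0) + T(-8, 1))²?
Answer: 187489/25 ≈ 7499.6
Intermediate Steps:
T(p, t) = 5 + t² - 10*p (T(p, t) = (-10*p + t*t) + 5 = (-10*p + t²) + 5 = (t² - 10*p) + 5 = 5 + t² - 10*p)
s(n, j) = -(6 + j)/(-2 + n)
(s(-8, 0) + T(-8, 1))² = ((-6 - 1*0)/(-2 - 8) + (5 + 1² - 10*(-8)))² = ((-6 + 0)/(-10) + (5 + 1 + 80))² = (-⅒*(-6) + 86)² = (⅗ + 86)² = (433/5)² = 187489/25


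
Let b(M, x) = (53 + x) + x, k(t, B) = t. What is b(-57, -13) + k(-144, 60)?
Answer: -117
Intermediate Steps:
b(M, x) = 53 + 2*x
b(-57, -13) + k(-144, 60) = (53 + 2*(-13)) - 144 = (53 - 26) - 144 = 27 - 144 = -117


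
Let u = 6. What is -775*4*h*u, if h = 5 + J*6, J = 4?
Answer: -539400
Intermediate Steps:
h = 29 (h = 5 + 4*6 = 5 + 24 = 29)
-775*4*h*u = -775*4*29*6 = -89900*6 = -775*696 = -539400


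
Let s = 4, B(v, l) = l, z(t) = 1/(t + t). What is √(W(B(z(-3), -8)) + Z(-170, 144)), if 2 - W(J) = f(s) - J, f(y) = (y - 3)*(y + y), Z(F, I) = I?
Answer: √130 ≈ 11.402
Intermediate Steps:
z(t) = 1/(2*t)
f(y) = 2*y*(-3 + y) (f(y) = (-3 + y)*(2*y) = 2*y*(-3 + y))
W(J) = -6 + J (W(J) = 2 - (2*4*(-3 + 4) - J) = 2 - (2*4*1 - J) = 2 - (8 - J) = 2 + (-8 + J) = -6 + J)
√(W(B(z(-3), -8)) + Z(-170, 144)) = √((-6 - 8) + 144) = √(-14 + 144) = √130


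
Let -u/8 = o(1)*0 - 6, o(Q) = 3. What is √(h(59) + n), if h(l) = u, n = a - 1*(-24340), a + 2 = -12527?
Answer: √11859 ≈ 108.90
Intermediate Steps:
a = -12529 (a = -2 - 12527 = -12529)
n = 11811 (n = -12529 - 1*(-24340) = -12529 + 24340 = 11811)
u = 48 (u = -8*(3*0 - 6) = -8*(0 - 6) = -8*(-6) = 48)
h(l) = 48
√(h(59) + n) = √(48 + 11811) = √11859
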